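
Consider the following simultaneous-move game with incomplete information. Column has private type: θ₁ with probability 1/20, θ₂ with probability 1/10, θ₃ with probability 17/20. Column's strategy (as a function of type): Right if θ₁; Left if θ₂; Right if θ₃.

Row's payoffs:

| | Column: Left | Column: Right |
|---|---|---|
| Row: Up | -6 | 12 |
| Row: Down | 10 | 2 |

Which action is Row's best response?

E[Up] = 1/20·(12) + 1/10·(-6) + 17/20·(12) = 51/5
E[Down] = 1/20·(2) + 1/10·(10) + 17/20·(2) = 14/5
Best response: Up (51/5 is the largest).

Up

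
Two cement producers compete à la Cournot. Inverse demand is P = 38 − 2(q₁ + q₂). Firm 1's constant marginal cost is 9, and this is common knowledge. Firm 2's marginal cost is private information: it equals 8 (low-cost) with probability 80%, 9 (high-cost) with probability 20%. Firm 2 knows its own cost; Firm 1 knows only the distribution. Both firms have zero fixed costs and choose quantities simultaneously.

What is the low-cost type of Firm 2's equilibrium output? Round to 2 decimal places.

5.15

Each type of Firm 2 best-responds to q₁; Firm 1 best-responds to the expected q₂ over Firm 2's types.
Firm 2 with cost c maximizes (38 − 2(q₁+q₂) − c)·q₂, giving q₂(c) = (38 − c − 2q₁)/4.
E[c₂] = 0.8·8 + 0.2·9 = 8.2
Firm 1's FOC against E[q₂] yields q₁ = (38 − 2·9 + E[c₂])/6 = (38 − 18 + 8.2)/6 = 4.7.
q₂(low-cost) = (38 − 8 − 2·4.7)/4 = 5.15.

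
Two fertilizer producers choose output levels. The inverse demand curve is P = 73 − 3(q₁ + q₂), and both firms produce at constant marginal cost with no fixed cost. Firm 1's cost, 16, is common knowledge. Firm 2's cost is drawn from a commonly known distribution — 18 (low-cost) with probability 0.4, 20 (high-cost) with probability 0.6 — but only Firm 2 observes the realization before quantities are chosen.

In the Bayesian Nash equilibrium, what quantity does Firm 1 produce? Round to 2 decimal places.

Firm 2 with cost c maximizes (73 − 3(q₁+q₂) − c)·q₂, giving q₂(c) = (73 − c − 3q₁)/6.
E[c₂] = 0.4·18 + 0.6·20 = 19.2
Firm 1's FOC against E[q₂] yields q₁ = (73 − 2·16 + E[c₂])/9 = (73 − 32 + 19.2)/9 = 6.68889.

6.69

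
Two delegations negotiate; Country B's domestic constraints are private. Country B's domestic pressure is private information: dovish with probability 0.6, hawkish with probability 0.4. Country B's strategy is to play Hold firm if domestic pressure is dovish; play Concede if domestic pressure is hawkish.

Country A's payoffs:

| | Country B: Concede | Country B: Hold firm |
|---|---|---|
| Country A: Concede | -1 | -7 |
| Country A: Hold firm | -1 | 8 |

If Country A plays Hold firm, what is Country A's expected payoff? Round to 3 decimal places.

4.400

Take the expectation over Country B's domestic pressure, weighting each type's action by its prior probability.
E[Hold firm] = 0.6·8 + 0.4·(-1) = 4.8 + (-0.4) = 4.4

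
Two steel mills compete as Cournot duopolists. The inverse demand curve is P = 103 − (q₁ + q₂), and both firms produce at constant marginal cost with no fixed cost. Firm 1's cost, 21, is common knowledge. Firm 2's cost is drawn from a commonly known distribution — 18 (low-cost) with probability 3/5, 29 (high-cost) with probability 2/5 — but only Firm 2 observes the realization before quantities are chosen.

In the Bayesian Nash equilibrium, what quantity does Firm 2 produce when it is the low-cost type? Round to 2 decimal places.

Firm 2 with cost c maximizes (103 − (q₁+q₂) − c)·q₂, giving q₂(c) = (103 − c − q₁)/2.
E[c₂] = 3/5·18 + 2/5·29 = 22.4
Firm 1's FOC against E[q₂] yields q₁ = (103 − 2·21 + E[c₂])/3 = (103 − 42 + 22.4)/3 = 27.8.
q₂(low-cost) = (103 − 18 − 27.8)/2 = 28.6.

28.60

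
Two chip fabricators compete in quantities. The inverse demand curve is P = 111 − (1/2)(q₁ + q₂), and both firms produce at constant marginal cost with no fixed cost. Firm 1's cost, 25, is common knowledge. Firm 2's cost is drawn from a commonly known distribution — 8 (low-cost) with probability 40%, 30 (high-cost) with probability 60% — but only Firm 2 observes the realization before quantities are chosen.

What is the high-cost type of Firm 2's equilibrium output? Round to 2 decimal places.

Type-c best response for Firm 2: q₂(c) = (111 − c) − q₁/2.
Firm 1 maximizes expected profit; its first-order condition is 111 − q₁ − (1/2)E[q₂] − 25 = 0.
Substituting E[q₂] and solving: E[c₂] = 21.2, so q₁ = (111 − 2·25 + 21.2)/(3/2) = 54.8.
q₂(high-cost) = (111 − 30 − (1/2)·54.8) = 53.6.

53.60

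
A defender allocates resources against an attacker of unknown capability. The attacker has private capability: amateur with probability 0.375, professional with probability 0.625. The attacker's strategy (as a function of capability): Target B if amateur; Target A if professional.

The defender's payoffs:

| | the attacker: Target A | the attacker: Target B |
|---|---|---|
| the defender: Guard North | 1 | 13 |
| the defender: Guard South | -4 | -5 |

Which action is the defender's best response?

E[Guard North] = 0.375·(13) + 0.625·(1) = 5.5
E[Guard South] = 0.375·(-5) + 0.625·(-4) = -4.375
Best response: Guard North (5.5 is the largest).

Guard North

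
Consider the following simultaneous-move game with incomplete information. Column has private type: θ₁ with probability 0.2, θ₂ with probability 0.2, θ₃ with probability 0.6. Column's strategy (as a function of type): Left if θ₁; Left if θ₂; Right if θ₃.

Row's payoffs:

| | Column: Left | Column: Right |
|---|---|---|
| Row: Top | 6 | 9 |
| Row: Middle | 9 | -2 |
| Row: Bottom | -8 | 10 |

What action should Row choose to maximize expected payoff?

E[Top] = 0.2·(6) + 0.2·(6) + 0.6·(9) = 7.8
E[Middle] = 0.2·(9) + 0.2·(9) + 0.6·(-2) = 2.4
E[Bottom] = 0.2·(-8) + 0.2·(-8) + 0.6·(10) = 2.8
Best response: Top (7.8 is the largest).

Top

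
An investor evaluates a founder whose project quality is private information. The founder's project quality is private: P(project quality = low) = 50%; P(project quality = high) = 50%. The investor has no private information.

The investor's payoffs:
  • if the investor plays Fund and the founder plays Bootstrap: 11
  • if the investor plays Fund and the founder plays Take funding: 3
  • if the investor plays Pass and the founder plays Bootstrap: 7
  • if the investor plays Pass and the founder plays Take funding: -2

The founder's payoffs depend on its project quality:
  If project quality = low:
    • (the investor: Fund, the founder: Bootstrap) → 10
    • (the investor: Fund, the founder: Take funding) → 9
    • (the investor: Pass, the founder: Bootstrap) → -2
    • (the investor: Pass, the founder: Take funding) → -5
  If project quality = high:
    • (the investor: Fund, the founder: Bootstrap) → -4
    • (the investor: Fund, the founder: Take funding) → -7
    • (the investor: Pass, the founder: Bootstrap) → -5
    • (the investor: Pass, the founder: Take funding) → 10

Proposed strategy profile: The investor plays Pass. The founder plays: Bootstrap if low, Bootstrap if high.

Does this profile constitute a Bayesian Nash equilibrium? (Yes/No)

The investor plays Pass: E[Pass] = 0.5·(7) + 0.5·(7) = 7; E[Fund] = 11. Not best-responding. ✗
The founder (project quality low), facing Pass: Bootstrap gives -2, Take funding gives -5. Proposed Bootstrap is best. ✓
The founder (project quality high), facing Pass: Bootstrap gives -5, Take funding gives 10. Proposed Bootstrap is not best — profitable deviation exists. ✗

No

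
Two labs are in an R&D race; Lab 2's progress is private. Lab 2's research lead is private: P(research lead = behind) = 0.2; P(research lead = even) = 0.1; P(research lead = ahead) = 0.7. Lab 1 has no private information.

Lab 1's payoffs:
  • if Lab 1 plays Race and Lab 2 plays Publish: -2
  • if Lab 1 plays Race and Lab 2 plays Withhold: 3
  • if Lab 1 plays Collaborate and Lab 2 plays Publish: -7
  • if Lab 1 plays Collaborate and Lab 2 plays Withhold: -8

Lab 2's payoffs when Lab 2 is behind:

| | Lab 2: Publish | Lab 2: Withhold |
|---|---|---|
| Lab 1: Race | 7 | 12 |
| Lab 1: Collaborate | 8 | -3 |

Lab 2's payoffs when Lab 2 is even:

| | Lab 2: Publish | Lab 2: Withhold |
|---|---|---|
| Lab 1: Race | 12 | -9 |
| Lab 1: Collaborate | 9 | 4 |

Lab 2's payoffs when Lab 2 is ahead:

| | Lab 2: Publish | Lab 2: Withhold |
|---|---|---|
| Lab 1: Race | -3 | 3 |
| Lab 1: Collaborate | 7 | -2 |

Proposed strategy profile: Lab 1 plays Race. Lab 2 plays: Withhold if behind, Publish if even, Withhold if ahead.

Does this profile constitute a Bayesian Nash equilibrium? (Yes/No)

Yes

Lab 1 plays Race: E[Race] = 0.2·(3) + 0.1·(-2) + 0.7·(3) = 2.5; E[Collaborate] = -7.9. Best-responding. ✓
Lab 2 (research lead behind), facing Race: Publish gives 7, Withhold gives 12. Proposed Withhold is best. ✓
Lab 2 (research lead even), facing Race: Publish gives 12, Withhold gives -9. Proposed Publish is best. ✓
Lab 2 (research lead ahead), facing Race: Publish gives -3, Withhold gives 3. Proposed Withhold is best. ✓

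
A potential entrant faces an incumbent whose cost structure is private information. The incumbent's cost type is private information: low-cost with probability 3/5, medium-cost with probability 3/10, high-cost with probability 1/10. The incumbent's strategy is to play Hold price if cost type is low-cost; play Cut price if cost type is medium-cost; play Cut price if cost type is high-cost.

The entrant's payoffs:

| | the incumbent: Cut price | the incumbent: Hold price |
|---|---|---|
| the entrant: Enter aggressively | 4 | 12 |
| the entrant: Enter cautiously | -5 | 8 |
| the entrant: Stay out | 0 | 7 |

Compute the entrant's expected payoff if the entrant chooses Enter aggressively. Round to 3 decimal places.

E[Enter aggressively] = 3/5·12 + 3/10·4 + 1/10·4 = 36/5 + 6/5 + 2/5 = 44/5

8.800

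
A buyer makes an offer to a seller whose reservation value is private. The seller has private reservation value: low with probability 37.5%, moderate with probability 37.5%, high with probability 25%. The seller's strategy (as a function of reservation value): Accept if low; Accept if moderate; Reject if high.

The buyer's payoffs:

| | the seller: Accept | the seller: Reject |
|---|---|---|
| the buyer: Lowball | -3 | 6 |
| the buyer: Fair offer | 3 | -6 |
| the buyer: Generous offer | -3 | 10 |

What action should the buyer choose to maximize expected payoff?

E[Lowball] = 0.375·(-3) + 0.375·(-3) + 0.25·(6) = -0.75
E[Fair offer] = 0.375·(3) + 0.375·(3) + 0.25·(-6) = 0.75
E[Generous offer] = 0.375·(-3) + 0.375·(-3) + 0.25·(10) = 0.25
Best response: Fair offer (0.75 is the largest).

Fair offer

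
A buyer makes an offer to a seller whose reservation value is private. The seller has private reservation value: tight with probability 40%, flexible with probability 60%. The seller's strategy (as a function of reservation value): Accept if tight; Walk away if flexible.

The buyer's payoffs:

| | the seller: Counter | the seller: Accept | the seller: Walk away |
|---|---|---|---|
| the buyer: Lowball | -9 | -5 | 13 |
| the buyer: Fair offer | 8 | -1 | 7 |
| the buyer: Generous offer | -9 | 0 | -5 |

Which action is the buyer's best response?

Compute the buyer's expected payoff for each action, taking the expectation over the seller's type.
E[Lowball] = 0.4·(-5) + 0.6·(13) = 5.8
E[Fair offer] = 0.4·(-1) + 0.6·(7) = 3.8
E[Generous offer] = 0.4·(0) + 0.6·(-5) = -3
Best response: Lowball (5.8 is the largest).

Lowball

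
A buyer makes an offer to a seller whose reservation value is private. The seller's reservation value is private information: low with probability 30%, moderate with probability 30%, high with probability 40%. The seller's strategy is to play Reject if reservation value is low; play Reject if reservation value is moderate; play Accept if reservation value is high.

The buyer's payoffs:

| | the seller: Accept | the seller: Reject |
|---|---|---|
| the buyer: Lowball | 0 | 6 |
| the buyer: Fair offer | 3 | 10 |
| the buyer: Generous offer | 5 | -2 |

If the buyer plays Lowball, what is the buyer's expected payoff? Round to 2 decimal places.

E[Lowball] = 0.3·6 + 0.3·6 + 0.4·0 = 1.8 + 1.8 + 0 = 3.6

3.60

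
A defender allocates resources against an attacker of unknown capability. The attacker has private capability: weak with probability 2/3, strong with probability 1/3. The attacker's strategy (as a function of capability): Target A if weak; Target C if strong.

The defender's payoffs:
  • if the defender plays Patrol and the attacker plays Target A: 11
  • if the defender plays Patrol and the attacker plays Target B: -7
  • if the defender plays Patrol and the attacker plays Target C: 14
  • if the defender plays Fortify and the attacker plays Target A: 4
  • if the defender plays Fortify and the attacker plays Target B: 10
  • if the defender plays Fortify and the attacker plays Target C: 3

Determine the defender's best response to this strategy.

E[Patrol] = 2/3·(11) + 1/3·(14) = 12
E[Fortify] = 2/3·(4) + 1/3·(3) = 11/3
Best response: Patrol (12 is the largest).

Patrol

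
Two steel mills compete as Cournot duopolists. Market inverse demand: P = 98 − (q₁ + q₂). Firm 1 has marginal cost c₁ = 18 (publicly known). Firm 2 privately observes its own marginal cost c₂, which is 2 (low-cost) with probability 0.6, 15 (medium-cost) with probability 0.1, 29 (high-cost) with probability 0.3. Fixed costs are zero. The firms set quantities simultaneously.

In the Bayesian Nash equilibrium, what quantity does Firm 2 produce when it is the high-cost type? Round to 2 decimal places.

22.27

Each type of Firm 2 best-responds to q₁; Firm 1 best-responds to the expected q₂ over Firm 2's types.
Firm 2 with cost c maximizes (98 − (q₁+q₂) − c)·q₂, giving q₂(c) = (98 − c − q₁)/2.
E[c₂] = 0.6·2 + 0.1·15 + 0.3·29 = 11.4
Firm 1's FOC against E[q₂] yields q₁ = (98 − 2·18 + E[c₂])/3 = (98 − 36 + 11.4)/3 = 24.4667.
q₂(high-cost) = (98 − 29 − 24.4667)/2 = 22.2667.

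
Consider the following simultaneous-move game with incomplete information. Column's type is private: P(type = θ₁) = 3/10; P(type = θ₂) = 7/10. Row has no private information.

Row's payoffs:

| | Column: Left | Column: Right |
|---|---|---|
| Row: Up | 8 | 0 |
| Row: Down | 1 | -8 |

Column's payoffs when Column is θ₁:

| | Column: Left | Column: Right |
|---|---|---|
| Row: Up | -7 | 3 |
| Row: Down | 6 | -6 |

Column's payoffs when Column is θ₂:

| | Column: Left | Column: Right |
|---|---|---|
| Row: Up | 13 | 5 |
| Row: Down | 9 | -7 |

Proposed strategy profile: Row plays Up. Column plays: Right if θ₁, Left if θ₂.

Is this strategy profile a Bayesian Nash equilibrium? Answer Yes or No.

Yes

A profile is a BNE iff every type of every player is best-responding given beliefs about the other side.
Row plays Up: E[Up] = 3/10·(0) + 7/10·(8) = 28/5; E[Down] = -17/10. Best-responding. ✓
Column (type θ₁), facing Up: Left gives -7, Right gives 3. Proposed Right is best. ✓
Column (type θ₂), facing Up: Left gives 13, Right gives 5. Proposed Left is best. ✓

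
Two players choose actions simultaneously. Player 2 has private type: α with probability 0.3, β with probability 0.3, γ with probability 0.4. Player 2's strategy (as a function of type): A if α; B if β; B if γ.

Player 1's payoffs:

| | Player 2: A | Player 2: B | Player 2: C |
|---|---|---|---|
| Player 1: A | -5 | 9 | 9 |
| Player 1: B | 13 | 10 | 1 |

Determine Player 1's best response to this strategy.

E[A] = 0.3·(-5) + 0.3·(9) + 0.4·(9) = 4.8
E[B] = 0.3·(13) + 0.3·(10) + 0.4·(10) = 10.9
Best response: B (10.9 is the largest).

B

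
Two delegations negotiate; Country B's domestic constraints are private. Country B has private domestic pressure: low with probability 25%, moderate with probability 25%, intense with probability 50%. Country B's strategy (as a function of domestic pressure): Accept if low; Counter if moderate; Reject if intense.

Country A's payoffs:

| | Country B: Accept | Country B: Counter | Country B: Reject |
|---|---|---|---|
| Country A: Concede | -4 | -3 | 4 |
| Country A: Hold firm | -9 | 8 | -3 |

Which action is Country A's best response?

E[Concede] = 0.25·(-4) + 0.25·(-3) + 0.5·(4) = 0.25
E[Hold firm] = 0.25·(-9) + 0.25·(8) + 0.5·(-3) = -1.75
Best response: Concede (0.25 is the largest).

Concede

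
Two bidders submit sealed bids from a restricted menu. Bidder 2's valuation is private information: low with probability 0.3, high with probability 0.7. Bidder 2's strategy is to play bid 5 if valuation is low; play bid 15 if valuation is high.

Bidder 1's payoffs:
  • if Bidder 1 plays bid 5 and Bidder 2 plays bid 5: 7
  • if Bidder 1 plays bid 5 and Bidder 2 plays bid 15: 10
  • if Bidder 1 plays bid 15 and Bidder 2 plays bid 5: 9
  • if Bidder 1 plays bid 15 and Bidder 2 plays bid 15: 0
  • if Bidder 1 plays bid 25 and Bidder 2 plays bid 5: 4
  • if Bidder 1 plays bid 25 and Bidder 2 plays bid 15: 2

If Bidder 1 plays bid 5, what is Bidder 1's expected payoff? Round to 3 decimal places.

9.100

E[bid 5] = 0.3·7 + 0.7·10 = 2.1 + 7 = 9.1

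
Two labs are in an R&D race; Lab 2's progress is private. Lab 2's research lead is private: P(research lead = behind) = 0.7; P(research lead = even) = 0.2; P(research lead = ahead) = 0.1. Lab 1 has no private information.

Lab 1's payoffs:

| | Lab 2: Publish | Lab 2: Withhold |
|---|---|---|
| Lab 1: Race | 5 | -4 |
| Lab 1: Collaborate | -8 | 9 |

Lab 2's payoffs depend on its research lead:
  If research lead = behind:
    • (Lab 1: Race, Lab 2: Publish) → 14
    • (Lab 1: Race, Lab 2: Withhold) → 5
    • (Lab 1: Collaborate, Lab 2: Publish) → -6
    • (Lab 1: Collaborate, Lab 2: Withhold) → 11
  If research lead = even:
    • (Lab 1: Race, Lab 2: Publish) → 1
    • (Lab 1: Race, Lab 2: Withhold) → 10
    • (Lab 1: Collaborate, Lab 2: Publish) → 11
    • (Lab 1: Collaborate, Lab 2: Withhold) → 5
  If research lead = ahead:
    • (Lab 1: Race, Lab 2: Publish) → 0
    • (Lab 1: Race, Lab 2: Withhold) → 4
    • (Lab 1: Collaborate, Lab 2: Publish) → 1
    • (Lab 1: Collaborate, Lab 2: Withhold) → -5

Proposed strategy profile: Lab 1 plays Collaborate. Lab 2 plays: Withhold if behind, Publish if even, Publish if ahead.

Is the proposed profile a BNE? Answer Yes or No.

Yes

Lab 1 plays Collaborate: E[Collaborate] = 0.7·(9) + 0.2·(-8) + 0.1·(-8) = 3.9; E[Race] = -1.3. Best-responding. ✓
Lab 2 (research lead behind), facing Collaborate: Publish gives -6, Withhold gives 11. Proposed Withhold is best. ✓
Lab 2 (research lead even), facing Collaborate: Publish gives 11, Withhold gives 5. Proposed Publish is best. ✓
Lab 2 (research lead ahead), facing Collaborate: Publish gives 1, Withhold gives -5. Proposed Publish is best. ✓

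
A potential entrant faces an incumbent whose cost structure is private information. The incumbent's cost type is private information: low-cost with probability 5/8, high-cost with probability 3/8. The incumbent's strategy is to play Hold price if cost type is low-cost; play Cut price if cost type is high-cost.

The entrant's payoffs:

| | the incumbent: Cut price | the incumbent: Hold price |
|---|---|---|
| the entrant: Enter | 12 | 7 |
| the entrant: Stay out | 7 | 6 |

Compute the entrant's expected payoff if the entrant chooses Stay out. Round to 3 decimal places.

E[Stay out] = 5/8·6 + 3/8·7 = 15/4 + 21/8 = 51/8

6.375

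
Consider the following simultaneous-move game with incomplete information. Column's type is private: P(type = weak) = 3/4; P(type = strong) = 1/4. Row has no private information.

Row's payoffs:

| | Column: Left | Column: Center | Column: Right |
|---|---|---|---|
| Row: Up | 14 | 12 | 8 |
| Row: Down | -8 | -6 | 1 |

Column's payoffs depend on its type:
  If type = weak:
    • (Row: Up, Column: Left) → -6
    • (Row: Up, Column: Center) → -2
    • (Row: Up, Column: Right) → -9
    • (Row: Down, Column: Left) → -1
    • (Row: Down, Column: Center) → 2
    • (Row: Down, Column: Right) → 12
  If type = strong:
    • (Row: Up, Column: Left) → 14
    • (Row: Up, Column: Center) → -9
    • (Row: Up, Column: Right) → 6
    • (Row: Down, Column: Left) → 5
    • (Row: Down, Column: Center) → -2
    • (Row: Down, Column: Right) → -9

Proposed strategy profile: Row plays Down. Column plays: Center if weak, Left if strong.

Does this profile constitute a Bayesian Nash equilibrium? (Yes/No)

Row plays Down: E[Down] = 3/4·(-6) + 1/4·(-8) = -13/2; E[Up] = 25/2. Not best-responding. ✗
Column (type weak), facing Down: Left gives -1, Center gives 2, Right gives 12. Proposed Center is not best — profitable deviation exists. ✗
Column (type strong), facing Down: Left gives 5, Center gives -2, Right gives -9. Proposed Left is best. ✓

No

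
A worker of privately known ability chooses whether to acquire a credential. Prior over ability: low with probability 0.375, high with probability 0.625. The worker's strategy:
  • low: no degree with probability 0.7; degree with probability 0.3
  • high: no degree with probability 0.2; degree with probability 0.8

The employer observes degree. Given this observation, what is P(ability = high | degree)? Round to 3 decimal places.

P(degree) = 0.375·0.3 + 0.625·0.8 = 0.6125
P(high | degree) = (0.625·0.8) / 0.6125 = 0.5 / 0.6125 = 0.816327

0.816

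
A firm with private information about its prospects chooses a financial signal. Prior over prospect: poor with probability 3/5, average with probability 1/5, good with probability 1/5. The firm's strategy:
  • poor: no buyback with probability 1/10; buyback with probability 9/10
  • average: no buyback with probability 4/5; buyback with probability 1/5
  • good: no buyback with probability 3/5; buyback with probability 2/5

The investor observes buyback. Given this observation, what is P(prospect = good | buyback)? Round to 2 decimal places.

P(buyback) = (3/5)·(9/10) + (1/5)·(1/5) + (1/5)·(2/5) = 33/50
P(good | buyback) = ((1/5)·(2/5)) / (33/50) = (2/25) / (33/50) = 4/33

0.12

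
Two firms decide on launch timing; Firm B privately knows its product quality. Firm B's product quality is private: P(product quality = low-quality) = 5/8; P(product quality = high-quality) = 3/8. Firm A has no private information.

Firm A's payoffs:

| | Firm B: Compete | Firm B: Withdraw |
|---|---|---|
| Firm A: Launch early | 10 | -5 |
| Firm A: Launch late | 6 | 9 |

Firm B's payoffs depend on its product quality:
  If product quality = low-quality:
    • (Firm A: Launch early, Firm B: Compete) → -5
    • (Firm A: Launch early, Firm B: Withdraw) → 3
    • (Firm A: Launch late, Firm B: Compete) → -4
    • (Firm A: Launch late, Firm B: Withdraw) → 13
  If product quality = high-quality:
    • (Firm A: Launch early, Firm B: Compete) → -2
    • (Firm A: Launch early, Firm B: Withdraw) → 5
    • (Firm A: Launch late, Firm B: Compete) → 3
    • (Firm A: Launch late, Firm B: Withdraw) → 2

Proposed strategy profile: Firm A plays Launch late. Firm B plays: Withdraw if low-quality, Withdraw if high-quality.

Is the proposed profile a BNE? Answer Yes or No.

No

A profile is a BNE iff every type of every player is best-responding given beliefs about the other side.
Firm A plays Launch late: E[Launch late] = 5/8·(9) + 3/8·(9) = 9; E[Launch early] = -5. Best-responding. ✓
Firm B (product quality low-quality), facing Launch late: Compete gives -4, Withdraw gives 13. Proposed Withdraw is best. ✓
Firm B (product quality high-quality), facing Launch late: Compete gives 3, Withdraw gives 2. Proposed Withdraw is not best — profitable deviation exists. ✗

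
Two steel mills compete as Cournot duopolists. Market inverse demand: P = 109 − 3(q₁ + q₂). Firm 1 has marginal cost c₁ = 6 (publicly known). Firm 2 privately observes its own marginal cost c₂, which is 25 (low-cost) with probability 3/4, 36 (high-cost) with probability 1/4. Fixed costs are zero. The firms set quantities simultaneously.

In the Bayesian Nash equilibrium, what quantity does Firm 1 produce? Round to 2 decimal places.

Firm 2 with cost c maximizes (109 − 3(q₁+q₂) − c)·q₂, giving q₂(c) = (109 − c − 3q₁)/6.
E[c₂] = 3/4·25 + 1/4·36 = 27.75
Firm 1's FOC against E[q₂] yields q₁ = (109 − 2·6 + E[c₂])/9 = (109 − 12 + 27.75)/9 = 13.8611.

13.86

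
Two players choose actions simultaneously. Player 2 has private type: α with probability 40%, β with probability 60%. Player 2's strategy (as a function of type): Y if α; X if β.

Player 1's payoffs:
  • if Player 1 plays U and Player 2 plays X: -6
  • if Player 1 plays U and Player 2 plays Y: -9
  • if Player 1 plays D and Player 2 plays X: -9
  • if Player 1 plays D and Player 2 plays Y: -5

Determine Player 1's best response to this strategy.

E[U] = 0.4·(-9) + 0.6·(-6) = -7.2
E[D] = 0.4·(-5) + 0.6·(-9) = -7.4
Best response: U (-7.2 is the largest).

U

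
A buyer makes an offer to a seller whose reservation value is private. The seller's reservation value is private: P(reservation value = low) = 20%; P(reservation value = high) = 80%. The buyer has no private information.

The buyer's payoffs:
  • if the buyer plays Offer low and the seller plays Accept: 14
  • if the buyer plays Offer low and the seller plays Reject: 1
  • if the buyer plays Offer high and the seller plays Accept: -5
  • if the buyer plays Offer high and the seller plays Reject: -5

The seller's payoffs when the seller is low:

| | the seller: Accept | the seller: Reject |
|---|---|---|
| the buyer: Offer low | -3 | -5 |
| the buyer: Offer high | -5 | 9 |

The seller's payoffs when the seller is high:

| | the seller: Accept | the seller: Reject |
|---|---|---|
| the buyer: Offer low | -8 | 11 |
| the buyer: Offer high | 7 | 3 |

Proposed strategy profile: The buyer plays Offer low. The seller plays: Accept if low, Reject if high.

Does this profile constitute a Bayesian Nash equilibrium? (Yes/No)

The buyer plays Offer low: E[Offer low] = 0.2·(14) + 0.8·(1) = 3.6; E[Offer high] = -5. Best-responding. ✓
The seller (reservation value low), facing Offer low: Accept gives -3, Reject gives -5. Proposed Accept is best. ✓
The seller (reservation value high), facing Offer low: Accept gives -8, Reject gives 11. Proposed Reject is best. ✓

Yes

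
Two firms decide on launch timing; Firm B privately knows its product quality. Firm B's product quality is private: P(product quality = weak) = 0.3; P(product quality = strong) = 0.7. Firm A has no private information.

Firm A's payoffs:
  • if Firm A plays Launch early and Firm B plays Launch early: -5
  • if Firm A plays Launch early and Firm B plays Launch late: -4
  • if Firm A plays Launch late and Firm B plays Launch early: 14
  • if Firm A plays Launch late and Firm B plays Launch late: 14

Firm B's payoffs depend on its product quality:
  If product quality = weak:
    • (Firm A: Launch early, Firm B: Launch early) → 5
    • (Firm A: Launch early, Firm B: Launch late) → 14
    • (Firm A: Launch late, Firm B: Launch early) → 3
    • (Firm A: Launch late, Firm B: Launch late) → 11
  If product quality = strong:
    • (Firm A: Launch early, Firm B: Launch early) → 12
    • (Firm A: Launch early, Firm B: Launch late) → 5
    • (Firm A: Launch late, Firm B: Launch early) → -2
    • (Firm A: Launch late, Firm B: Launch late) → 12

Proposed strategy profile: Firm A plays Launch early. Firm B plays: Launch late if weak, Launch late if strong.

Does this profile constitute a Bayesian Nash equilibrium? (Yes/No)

No

Firm A plays Launch early: E[Launch early] = 0.3·(-4) + 0.7·(-4) = -4; E[Launch late] = 14. Not best-responding. ✗
Firm B (product quality weak), facing Launch early: Launch early gives 5, Launch late gives 14. Proposed Launch late is best. ✓
Firm B (product quality strong), facing Launch early: Launch early gives 12, Launch late gives 5. Proposed Launch late is not best — profitable deviation exists. ✗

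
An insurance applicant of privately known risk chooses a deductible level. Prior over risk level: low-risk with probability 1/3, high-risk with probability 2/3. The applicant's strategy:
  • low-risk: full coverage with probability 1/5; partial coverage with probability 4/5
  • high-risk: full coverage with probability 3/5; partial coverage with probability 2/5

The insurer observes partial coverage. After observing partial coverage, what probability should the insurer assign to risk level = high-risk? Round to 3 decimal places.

P(partial coverage) = (1/3)·(4/5) + (2/3)·(2/5) = 8/15
P(high-risk | partial coverage) = ((2/3)·(2/5)) / (8/15) = (4/15) / (8/15) = 1/2

0.500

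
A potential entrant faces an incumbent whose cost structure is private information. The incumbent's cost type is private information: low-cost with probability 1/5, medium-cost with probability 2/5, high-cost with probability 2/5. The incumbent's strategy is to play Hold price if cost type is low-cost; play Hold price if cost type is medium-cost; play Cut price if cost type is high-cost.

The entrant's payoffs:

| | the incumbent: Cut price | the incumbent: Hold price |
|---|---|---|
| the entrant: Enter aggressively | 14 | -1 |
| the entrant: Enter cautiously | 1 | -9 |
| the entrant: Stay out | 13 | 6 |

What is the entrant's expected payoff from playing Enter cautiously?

E[Enter cautiously] = 1/5·(-9) + 2/5·(-9) + 2/5·1 = (-9/5) + (-18/5) + 2/5 = -5

-5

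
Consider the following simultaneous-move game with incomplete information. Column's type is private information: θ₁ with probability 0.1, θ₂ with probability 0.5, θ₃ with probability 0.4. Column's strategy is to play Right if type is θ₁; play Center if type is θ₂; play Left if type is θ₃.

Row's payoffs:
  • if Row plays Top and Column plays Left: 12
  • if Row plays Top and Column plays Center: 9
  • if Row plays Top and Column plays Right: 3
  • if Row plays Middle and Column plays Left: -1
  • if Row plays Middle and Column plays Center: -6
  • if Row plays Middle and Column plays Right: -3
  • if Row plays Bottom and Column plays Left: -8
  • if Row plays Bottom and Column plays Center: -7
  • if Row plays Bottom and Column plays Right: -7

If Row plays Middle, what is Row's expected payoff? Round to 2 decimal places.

E[Middle] = 0.1·(-3) + 0.5·(-6) + 0.4·(-1) = (-0.3) + (-3) + (-0.4) = -3.7

-3.70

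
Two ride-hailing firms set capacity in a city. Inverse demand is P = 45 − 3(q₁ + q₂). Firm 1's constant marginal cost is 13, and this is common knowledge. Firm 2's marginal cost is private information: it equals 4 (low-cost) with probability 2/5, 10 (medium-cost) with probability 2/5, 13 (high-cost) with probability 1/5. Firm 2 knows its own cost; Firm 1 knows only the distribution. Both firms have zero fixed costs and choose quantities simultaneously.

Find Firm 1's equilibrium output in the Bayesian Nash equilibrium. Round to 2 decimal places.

Firm 2 with cost c maximizes (45 − 3(q₁+q₂) − c)·q₂, giving q₂(c) = (45 − c − 3q₁)/6.
E[c₂] = 2/5·4 + 2/5·10 + 1/5·13 = 8.2
Firm 1's FOC against E[q₂] yields q₁ = (45 − 2·13 + E[c₂])/9 = (45 − 26 + 8.2)/9 = 3.02222.

3.02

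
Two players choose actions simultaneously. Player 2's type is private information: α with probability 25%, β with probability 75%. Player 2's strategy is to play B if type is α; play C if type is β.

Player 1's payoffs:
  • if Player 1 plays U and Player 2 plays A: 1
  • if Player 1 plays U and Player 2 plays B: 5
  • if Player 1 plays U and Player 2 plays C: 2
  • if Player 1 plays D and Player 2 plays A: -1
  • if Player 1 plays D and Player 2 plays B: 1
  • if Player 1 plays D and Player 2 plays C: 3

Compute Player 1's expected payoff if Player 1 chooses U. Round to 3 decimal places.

2.750

Take the expectation over Player 2's type, weighting each type's action by its prior probability.
E[U] = 0.25·5 + 0.75·2 = 1.25 + 1.5 = 2.75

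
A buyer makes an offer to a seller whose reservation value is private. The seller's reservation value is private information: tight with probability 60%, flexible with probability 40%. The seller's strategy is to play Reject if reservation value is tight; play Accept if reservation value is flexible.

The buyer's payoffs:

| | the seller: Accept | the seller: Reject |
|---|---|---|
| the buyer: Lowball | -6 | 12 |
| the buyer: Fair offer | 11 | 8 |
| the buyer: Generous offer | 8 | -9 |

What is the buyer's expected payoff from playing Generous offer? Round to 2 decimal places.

-2.20

E[Generous offer] = 0.6·(-9) + 0.4·8 = (-5.4) + 3.2 = -2.2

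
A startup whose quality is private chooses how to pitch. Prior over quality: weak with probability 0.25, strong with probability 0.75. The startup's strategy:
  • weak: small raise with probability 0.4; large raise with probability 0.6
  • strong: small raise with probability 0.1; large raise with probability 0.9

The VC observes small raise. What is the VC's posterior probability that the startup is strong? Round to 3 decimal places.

P(small raise) = 0.25·0.4 + 0.75·0.1 = 0.175
P(strong | small raise) = (0.75·0.1) / 0.175 = 0.075 / 0.175 = 0.428571

0.429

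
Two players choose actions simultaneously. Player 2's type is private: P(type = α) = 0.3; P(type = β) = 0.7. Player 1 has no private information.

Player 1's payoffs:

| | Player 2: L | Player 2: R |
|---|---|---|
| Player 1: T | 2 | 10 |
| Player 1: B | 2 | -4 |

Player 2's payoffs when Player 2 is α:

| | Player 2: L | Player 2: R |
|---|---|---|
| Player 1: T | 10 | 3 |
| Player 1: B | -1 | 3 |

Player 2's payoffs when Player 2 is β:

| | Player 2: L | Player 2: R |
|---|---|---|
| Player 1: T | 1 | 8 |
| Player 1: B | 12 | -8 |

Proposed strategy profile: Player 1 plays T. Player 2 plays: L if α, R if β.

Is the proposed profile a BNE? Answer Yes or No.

Yes

Player 1 plays T: E[T] = 0.3·(2) + 0.7·(10) = 7.6; E[B] = -2.2. Best-responding. ✓
Player 2 (type α), facing T: L gives 10, R gives 3. Proposed L is best. ✓
Player 2 (type β), facing T: L gives 1, R gives 8. Proposed R is best. ✓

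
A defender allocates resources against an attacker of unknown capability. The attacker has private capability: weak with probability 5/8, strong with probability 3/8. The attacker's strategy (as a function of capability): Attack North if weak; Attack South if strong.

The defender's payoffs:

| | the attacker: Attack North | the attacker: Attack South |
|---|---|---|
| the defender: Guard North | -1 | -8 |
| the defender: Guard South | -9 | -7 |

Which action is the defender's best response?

E[Guard North] = 5/8·(-1) + 3/8·(-8) = -29/8
E[Guard South] = 5/8·(-9) + 3/8·(-7) = -33/4
Best response: Guard North (-29/8 is the largest).

Guard North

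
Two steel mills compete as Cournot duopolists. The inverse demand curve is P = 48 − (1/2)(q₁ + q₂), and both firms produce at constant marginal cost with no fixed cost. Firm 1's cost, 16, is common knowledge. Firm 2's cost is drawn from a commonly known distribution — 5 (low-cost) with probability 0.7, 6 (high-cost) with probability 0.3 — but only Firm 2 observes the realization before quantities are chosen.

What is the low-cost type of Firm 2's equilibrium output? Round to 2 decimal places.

Type-c best response for Firm 2: q₂(c) = (48 − c) − q₁/2.
Firm 1 maximizes expected profit; its first-order condition is 48 − q₁ − (1/2)E[q₂] − 16 = 0.
Substituting E[q₂] and solving: E[c₂] = 5.3, so q₁ = (48 − 2·16 + 5.3)/(3/2) = 14.2.
q₂(low-cost) = (48 − 5 − (1/2)·14.2) = 35.9.

35.90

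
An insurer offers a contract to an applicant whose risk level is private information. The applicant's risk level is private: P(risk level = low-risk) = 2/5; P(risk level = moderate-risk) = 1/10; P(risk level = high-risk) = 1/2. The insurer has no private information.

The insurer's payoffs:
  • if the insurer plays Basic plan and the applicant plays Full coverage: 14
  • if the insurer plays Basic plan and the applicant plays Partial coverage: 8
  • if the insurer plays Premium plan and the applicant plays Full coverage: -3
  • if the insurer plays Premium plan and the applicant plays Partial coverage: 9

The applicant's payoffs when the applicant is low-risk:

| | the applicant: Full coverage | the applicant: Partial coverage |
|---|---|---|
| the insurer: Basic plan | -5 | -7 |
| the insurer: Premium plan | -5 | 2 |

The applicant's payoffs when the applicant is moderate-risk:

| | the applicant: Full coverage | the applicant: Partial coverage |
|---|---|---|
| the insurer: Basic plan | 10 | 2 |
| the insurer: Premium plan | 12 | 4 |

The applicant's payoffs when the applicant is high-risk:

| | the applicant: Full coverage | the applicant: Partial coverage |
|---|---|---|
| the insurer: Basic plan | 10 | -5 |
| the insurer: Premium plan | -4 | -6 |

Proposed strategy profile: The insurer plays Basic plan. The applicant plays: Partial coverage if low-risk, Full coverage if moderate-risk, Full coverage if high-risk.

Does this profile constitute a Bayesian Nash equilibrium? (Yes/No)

A profile is a BNE iff every type of every player is best-responding given beliefs about the other side.
The insurer plays Basic plan: E[Basic plan] = 2/5·(8) + 1/10·(14) + 1/2·(14) = 58/5; E[Premium plan] = 9/5. Best-responding. ✓
The applicant (risk level low-risk), facing Basic plan: Full coverage gives -5, Partial coverage gives -7. Proposed Partial coverage is not best — profitable deviation exists. ✗
The applicant (risk level moderate-risk), facing Basic plan: Full coverage gives 10, Partial coverage gives 2. Proposed Full coverage is best. ✓
The applicant (risk level high-risk), facing Basic plan: Full coverage gives 10, Partial coverage gives -5. Proposed Full coverage is best. ✓

No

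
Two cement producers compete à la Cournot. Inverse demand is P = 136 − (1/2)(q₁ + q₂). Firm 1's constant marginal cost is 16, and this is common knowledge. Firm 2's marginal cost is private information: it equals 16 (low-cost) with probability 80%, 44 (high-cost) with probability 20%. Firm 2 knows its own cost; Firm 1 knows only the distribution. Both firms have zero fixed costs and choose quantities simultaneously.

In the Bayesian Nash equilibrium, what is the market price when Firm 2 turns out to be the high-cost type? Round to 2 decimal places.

69.07

Type-c best response for Firm 2: q₂(c) = (136 − c) − q₁/2.
Firm 1 maximizes expected profit; its first-order condition is 136 − q₁ − (1/2)E[q₂] − 16 = 0.
Substituting E[q₂] and solving: E[c₂] = 21.6, so q₁ = (136 − 2·16 + 21.6)/(3/2) = 83.7333.
q₂(high-cost) = 50.1333, so P = 136 − (1/2)·(83.7333 + 50.1333) = 69.0667.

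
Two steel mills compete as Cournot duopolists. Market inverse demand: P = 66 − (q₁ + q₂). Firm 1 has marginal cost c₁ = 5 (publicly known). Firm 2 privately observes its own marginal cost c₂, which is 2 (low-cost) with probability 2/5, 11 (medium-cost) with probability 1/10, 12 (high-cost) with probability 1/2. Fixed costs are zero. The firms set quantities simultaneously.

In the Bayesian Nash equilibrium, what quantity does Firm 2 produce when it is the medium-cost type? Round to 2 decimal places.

Firm 2 with cost c maximizes (66 − (q₁+q₂) − c)·q₂, giving q₂(c) = (66 − c − q₁)/2.
E[c₂] = 2/5·2 + 1/10·11 + 1/2·12 = 7.9
Firm 1's FOC against E[q₂] yields q₁ = (66 − 2·5 + E[c₂])/3 = (66 − 10 + 7.9)/3 = 21.3.
q₂(medium-cost) = (66 − 11 − 21.3)/2 = 16.85.

16.85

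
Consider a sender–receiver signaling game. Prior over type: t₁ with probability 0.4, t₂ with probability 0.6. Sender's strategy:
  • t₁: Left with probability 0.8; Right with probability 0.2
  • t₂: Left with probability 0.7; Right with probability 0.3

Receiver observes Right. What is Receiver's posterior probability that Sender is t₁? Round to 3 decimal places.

0.308

Apply Bayes' rule using the sender's strategy as the likelihood.
P(Right) = 0.4·0.2 + 0.6·0.3 = 0.26
P(t₁ | Right) = (0.4·0.2) / 0.26 = 0.08 / 0.26 = 0.307692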